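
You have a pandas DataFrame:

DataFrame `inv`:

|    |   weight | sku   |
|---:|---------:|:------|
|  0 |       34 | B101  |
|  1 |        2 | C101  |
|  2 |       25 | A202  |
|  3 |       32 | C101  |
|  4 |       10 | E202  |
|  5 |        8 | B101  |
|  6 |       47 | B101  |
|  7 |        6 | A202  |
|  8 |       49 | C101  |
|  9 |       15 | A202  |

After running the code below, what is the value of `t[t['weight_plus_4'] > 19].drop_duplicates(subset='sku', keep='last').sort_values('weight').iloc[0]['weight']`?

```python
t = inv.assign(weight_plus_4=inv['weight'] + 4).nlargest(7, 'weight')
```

add column weight_plus_4 = inv['weight'] + 4:
   weight   sku  weight_plus_4
0      34  B101             38
1       2  C101              6
2      25  A202             29
3      32  C101             36
4      10  E202             14
5       8  B101             12
6      47  B101             51
7       6  A202             10
8      49  C101             53
9      15  A202             19
take 7 rows with largest weight:
   weight   sku  weight_plus_4
8      49  C101             53
6      47  B101             51
0      34  B101             38
3      32  C101             36
2      25  A202             29
9      15  A202             19
4      10  E202             14
filter rows where weight_plus_4 > 19:
   weight   sku  weight_plus_4
8      49  C101             53
6      47  B101             51
0      34  B101             38
3      32  C101             36
2      25  A202             29
drop duplicate sku (keep=last):
   weight   sku  weight_plus_4
0      34  B101             38
3      32  C101             36
2      25  A202             29
sort by weight:
   weight   sku  weight_plus_4
2      25  A202             29
3      32  C101             36
0      34  B101             38
Reading off the value at position 0, column 'weight', we get 25.

25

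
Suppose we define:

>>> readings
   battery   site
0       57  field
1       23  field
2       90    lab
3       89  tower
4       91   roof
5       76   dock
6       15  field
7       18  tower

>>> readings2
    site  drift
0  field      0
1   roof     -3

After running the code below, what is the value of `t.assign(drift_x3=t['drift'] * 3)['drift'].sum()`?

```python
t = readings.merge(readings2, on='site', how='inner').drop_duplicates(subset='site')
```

-3

merge on 'site' (how='inner') → 4 rows:
   battery   site  drift
0       57  field      0
1       23  field      0
2       91   roof     -3
3       15  field      0
drop duplicate site (keep=first):
   battery   site  drift
0       57  field      0
2       91   roof     -3
add column drift_x3 = t['drift'] * 3:
   battery   site  drift  drift_x3
0       57  field      0         0
2       91   roof     -3        -9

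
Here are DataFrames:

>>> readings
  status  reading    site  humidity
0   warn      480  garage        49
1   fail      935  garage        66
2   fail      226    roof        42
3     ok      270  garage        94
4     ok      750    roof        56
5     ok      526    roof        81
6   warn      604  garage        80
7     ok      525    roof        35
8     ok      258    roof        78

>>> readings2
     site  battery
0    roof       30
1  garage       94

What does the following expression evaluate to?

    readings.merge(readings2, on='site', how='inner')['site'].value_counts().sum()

merge on 'site' (how='inner') → 9 rows:
  status  reading    site  humidity  battery
0   warn      480  garage        49       94
1   fail      935  garage        66       94
2   fail      226    roof        42       30
3     ok      270  garage        94       94
4     ok      750    roof        56       30
5     ok      526    roof        81       30
6   warn      604  garage        80       94
7     ok      525    roof        35       30
8     ok      258    roof        78       30
value_counts of site:
site
roof      5
garage    4
Name: count, dtype: int64
Taking the sum of the resulting series gives 9.

9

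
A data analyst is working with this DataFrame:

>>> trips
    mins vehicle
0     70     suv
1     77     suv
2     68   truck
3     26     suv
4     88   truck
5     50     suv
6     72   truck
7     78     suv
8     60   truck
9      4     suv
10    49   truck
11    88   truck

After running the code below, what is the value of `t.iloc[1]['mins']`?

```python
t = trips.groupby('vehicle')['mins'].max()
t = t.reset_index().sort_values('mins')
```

group by vehicle, max of mins:
vehicle
suv      78
truck    88
Name: mins, dtype: int64
reset_index():
  vehicle  mins
0     suv    78
1   truck    88
sort by mins:
  vehicle  mins
0     suv    78
1   truck    88
So iloc[1]['mins'] = 88.

88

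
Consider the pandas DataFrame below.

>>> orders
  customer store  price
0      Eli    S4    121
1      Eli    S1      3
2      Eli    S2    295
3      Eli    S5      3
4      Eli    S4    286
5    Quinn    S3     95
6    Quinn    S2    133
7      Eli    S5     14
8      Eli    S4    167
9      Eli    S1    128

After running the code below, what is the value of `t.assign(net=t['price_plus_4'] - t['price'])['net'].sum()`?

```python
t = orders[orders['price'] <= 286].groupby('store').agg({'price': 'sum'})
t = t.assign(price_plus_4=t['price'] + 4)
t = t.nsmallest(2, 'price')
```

filter rows where price <= 286:
  customer store  price
0      Eli    S4    121
1      Eli    S1      3
3      Eli    S5      3
4      Eli    S4    286
5    Quinn    S3     95
6    Quinn    S2    133
7      Eli    S5     14
8      Eli    S4    167
9      Eli    S1    128
group by store, sum of price:
       price
store       
S1       131
S2       133
S3        95
S4       574
S5        17
add column price_plus_4 = t['price'] + 4:
       price  price_plus_4
store                     
S1       131           135
S2       133           137
S3        95            99
S4       574           578
S5        17            21
take 2 rows with smallest price:
       price  price_plus_4
store                     
S5        17            21
S3        95            99
add column net = t['price_plus_4'] - t['price']:
       price  price_plus_4  net
store                          
S5        17            21    4
S3        95            99    4
Hence 8.

8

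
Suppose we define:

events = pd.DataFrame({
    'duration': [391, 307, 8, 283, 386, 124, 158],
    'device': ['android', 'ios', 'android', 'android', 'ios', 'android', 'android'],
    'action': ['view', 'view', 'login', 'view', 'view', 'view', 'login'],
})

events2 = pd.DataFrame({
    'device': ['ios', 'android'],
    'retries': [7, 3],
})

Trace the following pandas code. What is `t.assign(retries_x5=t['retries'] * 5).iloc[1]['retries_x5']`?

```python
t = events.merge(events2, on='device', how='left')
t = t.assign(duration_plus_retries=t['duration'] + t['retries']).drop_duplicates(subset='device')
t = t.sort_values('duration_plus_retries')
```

15

merge on 'device' (how='left') → 7 rows:
   duration   device action  retries
0       391  android   view        3
1       307      ios   view        7
2         8  android  login        3
3       283  android   view        3
4       386      ios   view        7
5       124  android   view        3
6       158  android  login        3
add column duration_plus_retries = t['duration'] + t['retries']:
   duration   device action  retries  duration_plus_retries
0       391  android   view        3                    394
1       307      ios   view        7                    314
2         8  android  login        3                     11
3       283  android   view        3                    286
4       386      ios   view        7                    393
5       124  android   view        3                    127
6       158  android  login        3                    161
drop duplicate device (keep=first):
   duration   device action  retries  duration_plus_retries
0       391  android   view        3                    394
1       307      ios   view        7                    314
sort by duration_plus_retries:
   duration   device action  retries  duration_plus_retries
1       307      ios   view        7                    314
0       391  android   view        3                    394
add column retries_x5 = t['retries'] * 5:
   duration   device action  retries  duration_plus_retries  retries_x5
1       307      ios   view        7                    314          35
0       391  android   view        3                    394          15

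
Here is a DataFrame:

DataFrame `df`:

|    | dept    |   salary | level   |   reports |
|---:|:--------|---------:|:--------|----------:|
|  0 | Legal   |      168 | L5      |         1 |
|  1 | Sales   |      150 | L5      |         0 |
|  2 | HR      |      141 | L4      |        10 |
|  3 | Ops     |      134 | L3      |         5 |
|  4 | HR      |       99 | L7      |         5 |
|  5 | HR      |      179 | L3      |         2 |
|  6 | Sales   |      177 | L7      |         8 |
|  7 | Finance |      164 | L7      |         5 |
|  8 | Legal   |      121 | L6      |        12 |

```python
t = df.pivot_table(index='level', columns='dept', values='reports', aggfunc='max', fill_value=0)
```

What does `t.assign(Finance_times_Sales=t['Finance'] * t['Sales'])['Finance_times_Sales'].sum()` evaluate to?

40

pivot: rows=level, cols=dept, max(reports):
dept   Finance  HR  Legal  Ops  Sales
level                                
L3           0   2      0    5      0
L4           0  10      0    0      0
L5           0   0      1    0      0
L6           0   0     12    0      0
L7           5   5      0    0      8
add column Finance_times_Sales = t['Finance'] * t['Sales']:
dept   Finance  HR  Legal  Ops  Sales  Finance_times_Sales
level                                                     
L3           0   2      0    5      0                    0
L4           0  10      0    0      0                    0
L5           0   0      1    0      0                    0
L6           0   0     12    0      0                    0
L7           5   5      0    0      8                   40
Reading off the sum of column 'Finance_times_Sales', we get 40.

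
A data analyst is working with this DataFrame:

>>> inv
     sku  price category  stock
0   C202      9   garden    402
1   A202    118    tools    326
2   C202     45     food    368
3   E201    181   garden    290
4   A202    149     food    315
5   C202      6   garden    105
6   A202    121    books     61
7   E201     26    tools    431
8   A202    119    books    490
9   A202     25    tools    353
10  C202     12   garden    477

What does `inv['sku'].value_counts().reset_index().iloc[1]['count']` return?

value_counts of sku:
sku
A202    5
C202    4
E201    2
Name: count, dtype: int64
reset_index():
    sku  count
0  A202      5
1  C202      4
2  E201      2

4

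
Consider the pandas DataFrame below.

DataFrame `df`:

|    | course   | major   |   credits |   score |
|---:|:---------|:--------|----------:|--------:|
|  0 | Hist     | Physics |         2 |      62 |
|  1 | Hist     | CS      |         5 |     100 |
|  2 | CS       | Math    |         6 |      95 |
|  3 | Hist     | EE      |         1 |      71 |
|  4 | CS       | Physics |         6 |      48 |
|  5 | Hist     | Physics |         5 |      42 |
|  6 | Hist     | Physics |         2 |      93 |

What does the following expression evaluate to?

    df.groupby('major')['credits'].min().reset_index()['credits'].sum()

group by major, min of credits:
major
CS         5
EE         1
Math       6
Physics    2
Name: credits, dtype: int64
reset_index():
     major  credits
0       CS        5
1       EE        1
2     Math        6
3  Physics        2
So sum() = 14.

14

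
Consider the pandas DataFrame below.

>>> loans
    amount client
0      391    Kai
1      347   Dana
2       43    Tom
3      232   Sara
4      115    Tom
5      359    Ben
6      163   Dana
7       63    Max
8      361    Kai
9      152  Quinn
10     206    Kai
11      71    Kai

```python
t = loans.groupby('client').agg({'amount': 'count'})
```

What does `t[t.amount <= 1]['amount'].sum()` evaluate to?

4

group by client, count of amount:
        amount
client        
Ben          1
Dana         2
Kai          4
Max          1
Quinn        1
Sara         1
Tom          2
filter rows where amount <= 1:
        amount
client        
Ben          1
Max          1
Quinn        1
Sara         1
So sum() = 4.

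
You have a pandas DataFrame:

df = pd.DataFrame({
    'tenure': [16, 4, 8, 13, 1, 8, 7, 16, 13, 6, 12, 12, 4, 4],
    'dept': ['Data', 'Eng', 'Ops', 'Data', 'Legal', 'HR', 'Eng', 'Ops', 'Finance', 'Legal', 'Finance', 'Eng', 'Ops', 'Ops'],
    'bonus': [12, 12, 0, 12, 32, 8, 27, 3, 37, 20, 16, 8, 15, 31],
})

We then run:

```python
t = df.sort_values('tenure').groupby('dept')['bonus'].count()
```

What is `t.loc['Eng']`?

sort by tenure:
    tenure     dept  bonus
4        1    Legal     32
1        4      Eng     12
12       4      Ops     15
13       4      Ops     31
9        6    Legal     20
6        7      Eng     27
2        8      Ops      0
5        8       HR      8
10      12  Finance     16
11      12      Eng      8
3       13     Data     12
8       13  Finance     37
0       16     Data     12
7       16      Ops      3
group by dept, count of bonus:
dept
Data       2
Eng        3
Finance    2
HR         1
Legal      2
Ops        4
Name: bonus, dtype: int64
Reading off the value at index 'Eng', we get 3.

3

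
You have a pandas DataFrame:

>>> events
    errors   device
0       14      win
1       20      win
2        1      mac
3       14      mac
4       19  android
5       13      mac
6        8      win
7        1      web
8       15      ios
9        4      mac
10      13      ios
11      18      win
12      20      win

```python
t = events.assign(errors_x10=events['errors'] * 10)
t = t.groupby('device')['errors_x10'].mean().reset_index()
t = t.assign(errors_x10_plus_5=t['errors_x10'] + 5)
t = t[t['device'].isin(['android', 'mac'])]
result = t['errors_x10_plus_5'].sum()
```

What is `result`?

280.0

add column errors_x10 = events['errors'] * 10:
    errors   device  errors_x10
0       14      win         140
1       20      win         200
2        1      mac          10
3       14      mac         140
4       19  android         190
5       13      mac         130
6        8      win          80
7        1      web          10
8       15      ios         150
9        4      mac          40
10      13      ios         130
11      18      win         180
12      20      win         200
group by device, mean of errors_x10:
device
android    190.0
ios        140.0
mac         80.0
web         10.0
win        160.0
Name: errors_x10, dtype: float64
reset_index():
    device  errors_x10
0  android       190.0
1      ios       140.0
2      mac        80.0
3      web        10.0
4      win       160.0
add column errors_x10_plus_5 = t['errors_x10'] + 5:
    device  errors_x10  errors_x10_plus_5
0  android       190.0              195.0
1      ios       140.0              145.0
2      mac        80.0               85.0
3      web        10.0               15.0
4      win       160.0              165.0
filter rows where device in ['android', 'mac']:
    device  errors_x10  errors_x10_plus_5
0  android       190.0              195.0
2      mac        80.0               85.0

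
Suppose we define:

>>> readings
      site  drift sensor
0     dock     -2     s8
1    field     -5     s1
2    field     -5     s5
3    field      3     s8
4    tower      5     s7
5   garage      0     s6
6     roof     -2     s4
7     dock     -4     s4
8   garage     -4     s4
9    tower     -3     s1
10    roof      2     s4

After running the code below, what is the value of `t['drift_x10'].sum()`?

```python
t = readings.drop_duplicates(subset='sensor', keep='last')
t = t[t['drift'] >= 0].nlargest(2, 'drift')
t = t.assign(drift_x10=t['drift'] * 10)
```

80

drop duplicate sensor (keep=last):
      site  drift sensor
2    field     -5     s5
3    field      3     s8
4    tower      5     s7
5   garage      0     s6
9    tower     -3     s1
10    roof      2     s4
filter rows where drift >= 0:
      site  drift sensor
3    field      3     s8
4    tower      5     s7
5   garage      0     s6
10    roof      2     s4
take 2 rows with largest drift:
    site  drift sensor
4  tower      5     s7
3  field      3     s8
add column drift_x10 = t['drift'] * 10:
    site  drift sensor  drift_x10
4  tower      5     s7         50
3  field      3     s8         30
sum of column 'drift_x10' → 80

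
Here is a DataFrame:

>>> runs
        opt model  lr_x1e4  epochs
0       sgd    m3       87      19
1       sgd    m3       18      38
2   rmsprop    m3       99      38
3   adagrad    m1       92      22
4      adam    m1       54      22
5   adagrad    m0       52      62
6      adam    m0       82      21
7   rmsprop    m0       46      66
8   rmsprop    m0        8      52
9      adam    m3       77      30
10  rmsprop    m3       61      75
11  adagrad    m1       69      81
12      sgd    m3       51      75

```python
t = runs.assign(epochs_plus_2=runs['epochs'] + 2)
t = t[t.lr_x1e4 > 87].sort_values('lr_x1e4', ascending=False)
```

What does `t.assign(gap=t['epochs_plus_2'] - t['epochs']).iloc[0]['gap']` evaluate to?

2

add column epochs_plus_2 = runs['epochs'] + 2:
        opt model  lr_x1e4  epochs  epochs_plus_2
0       sgd    m3       87      19             21
1       sgd    m3       18      38             40
2   rmsprop    m3       99      38             40
3   adagrad    m1       92      22             24
4      adam    m1       54      22             24
5   adagrad    m0       52      62             64
6      adam    m0       82      21             23
7   rmsprop    m0       46      66             68
8   rmsprop    m0        8      52             54
9      adam    m3       77      30             32
10  rmsprop    m3       61      75             77
11  adagrad    m1       69      81             83
12      sgd    m3       51      75             77
filter rows where lr_x1e4 > 87:
       opt model  lr_x1e4  epochs  epochs_plus_2
2  rmsprop    m3       99      38             40
3  adagrad    m1       92      22             24
sort by lr_x1e4 descending:
       opt model  lr_x1e4  epochs  epochs_plus_2
2  rmsprop    m3       99      38             40
3  adagrad    m1       92      22             24
add column gap = t['epochs_plus_2'] - t['epochs']:
       opt model  lr_x1e4  epochs  epochs_plus_2  gap
2  rmsprop    m3       99      38             40    2
3  adagrad    m1       92      22             24    2
Then the value at position 0, column 'gap': 2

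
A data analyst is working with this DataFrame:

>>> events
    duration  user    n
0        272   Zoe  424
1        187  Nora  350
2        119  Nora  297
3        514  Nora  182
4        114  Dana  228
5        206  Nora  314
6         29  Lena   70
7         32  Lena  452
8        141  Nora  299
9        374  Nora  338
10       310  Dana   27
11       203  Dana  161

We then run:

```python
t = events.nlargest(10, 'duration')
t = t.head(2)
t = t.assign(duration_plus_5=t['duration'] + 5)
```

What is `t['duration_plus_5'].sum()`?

898

take 10 rows with largest duration:
    duration  user    n
3        514  Nora  182
9        374  Nora  338
10       310  Dana   27
0        272   Zoe  424
5        206  Nora  314
11       203  Dana  161
1        187  Nora  350
8        141  Nora  299
2        119  Nora  297
4        114  Dana  228
take first 2 rows:
   duration  user    n
3       514  Nora  182
9       374  Nora  338
add column duration_plus_5 = t['duration'] + 5:
   duration  user    n  duration_plus_5
3       514  Nora  182              519
9       374  Nora  338              379
Finally, sum of column 'duration_plus_5' = 898.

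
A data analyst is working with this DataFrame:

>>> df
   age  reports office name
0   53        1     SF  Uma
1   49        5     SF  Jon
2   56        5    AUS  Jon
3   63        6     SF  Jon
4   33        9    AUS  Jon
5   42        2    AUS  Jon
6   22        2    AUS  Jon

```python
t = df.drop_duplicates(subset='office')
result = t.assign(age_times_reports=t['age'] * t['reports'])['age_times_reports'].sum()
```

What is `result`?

333

drop duplicate office (keep=first):
   age  reports office name
0   53        1     SF  Uma
2   56        5    AUS  Jon
add column age_times_reports = t['age'] * t['reports']:
   age  reports office name  age_times_reports
0   53        1     SF  Uma                 53
2   56        5    AUS  Jon                280
Then the sum of column 'age_times_reports': 333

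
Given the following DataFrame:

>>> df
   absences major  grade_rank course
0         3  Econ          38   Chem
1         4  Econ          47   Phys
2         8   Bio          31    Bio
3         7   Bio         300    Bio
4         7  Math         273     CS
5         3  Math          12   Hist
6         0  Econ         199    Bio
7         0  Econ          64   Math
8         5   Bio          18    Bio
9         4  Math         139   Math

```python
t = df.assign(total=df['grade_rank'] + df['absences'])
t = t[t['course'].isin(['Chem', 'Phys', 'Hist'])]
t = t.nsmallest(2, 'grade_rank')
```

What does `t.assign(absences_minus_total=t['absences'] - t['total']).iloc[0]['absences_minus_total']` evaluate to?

add column total = df['grade_rank'] + df['absences']:
   absences major  grade_rank course  total
0         3  Econ          38   Chem     41
1         4  Econ          47   Phys     51
2         8   Bio          31    Bio     39
3         7   Bio         300    Bio    307
4         7  Math         273     CS    280
5         3  Math          12   Hist     15
6         0  Econ         199    Bio    199
7         0  Econ          64   Math     64
8         5   Bio          18    Bio     23
9         4  Math         139   Math    143
filter rows where course in ['Chem', 'Phys', 'Hist']:
   absences major  grade_rank course  total
0         3  Econ          38   Chem     41
1         4  Econ          47   Phys     51
5         3  Math          12   Hist     15
take 2 rows with smallest grade_rank:
   absences major  grade_rank course  total
5         3  Math          12   Hist     15
0         3  Econ          38   Chem     41
add column absences_minus_total = t['absences'] - t['total']:
   absences major  grade_rank course  total  absences_minus_total
5         3  Math          12   Hist     15                   -12
0         3  Econ          38   Chem     41                   -38

-12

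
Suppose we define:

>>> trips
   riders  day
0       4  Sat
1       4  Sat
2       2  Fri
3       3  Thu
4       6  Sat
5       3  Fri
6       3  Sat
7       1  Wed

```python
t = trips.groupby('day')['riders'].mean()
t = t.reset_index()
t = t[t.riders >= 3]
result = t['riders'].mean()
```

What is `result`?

group by day, mean of riders:
day
Fri    2.50
Sat    4.25
Thu    3.00
Wed    1.00
Name: riders, dtype: float64
reset_index():
   day  riders
0  Fri    2.50
1  Sat    4.25
2  Thu    3.00
3  Wed    1.00
filter rows where riders >= 3:
   day  riders
1  Sat    4.25
2  Thu    3.00
The mean of column 'riders' is 3.625.

3.625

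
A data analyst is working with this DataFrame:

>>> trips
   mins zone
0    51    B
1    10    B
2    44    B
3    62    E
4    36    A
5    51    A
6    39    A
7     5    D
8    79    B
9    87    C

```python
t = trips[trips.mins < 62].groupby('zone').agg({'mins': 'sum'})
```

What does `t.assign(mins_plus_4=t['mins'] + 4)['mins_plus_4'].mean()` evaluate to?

82.6666666667

filter rows where mins < 62:
   mins zone
0    51    B
1    10    B
2    44    B
4    36    A
5    51    A
6    39    A
7     5    D
group by zone, sum of mins:
      mins
zone      
A      126
B      105
D        5
add column mins_plus_4 = t['mins'] + 4:
      mins  mins_plus_4
zone                   
A      126          130
B      105          109
D        5            9
Reading off the mean of column 'mins_plus_4', we get 82.6666666667.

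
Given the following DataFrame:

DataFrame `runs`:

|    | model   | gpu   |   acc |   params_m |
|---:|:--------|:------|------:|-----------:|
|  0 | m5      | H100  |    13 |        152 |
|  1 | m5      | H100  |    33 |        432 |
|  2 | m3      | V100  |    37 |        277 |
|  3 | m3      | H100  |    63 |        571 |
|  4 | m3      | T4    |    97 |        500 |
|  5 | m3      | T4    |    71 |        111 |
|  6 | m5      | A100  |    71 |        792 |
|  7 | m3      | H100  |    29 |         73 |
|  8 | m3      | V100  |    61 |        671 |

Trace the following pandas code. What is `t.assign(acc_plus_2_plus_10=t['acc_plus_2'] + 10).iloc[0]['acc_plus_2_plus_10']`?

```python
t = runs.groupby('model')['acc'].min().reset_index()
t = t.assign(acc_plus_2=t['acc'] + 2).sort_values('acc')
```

group by model, min of acc:
model
m3    29
m5    13
Name: acc, dtype: int64
reset_index():
  model  acc
0    m3   29
1    m5   13
add column acc_plus_2 = t['acc'] + 2:
  model  acc  acc_plus_2
0    m3   29          31
1    m5   13          15
sort by acc:
  model  acc  acc_plus_2
1    m5   13          15
0    m3   29          31
add column acc_plus_2_plus_10 = t['acc_plus_2'] + 10:
  model  acc  acc_plus_2  acc_plus_2_plus_10
1    m5   13          15                  25
0    m3   29          31                  41
The value at position 0, column 'acc_plus_2_plus_10' is 25.

25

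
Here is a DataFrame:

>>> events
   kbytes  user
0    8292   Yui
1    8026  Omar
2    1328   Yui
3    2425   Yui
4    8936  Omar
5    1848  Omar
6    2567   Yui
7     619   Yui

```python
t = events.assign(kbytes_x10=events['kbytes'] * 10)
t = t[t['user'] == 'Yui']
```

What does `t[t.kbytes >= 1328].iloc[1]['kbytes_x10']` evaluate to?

13280

add column kbytes_x10 = events['kbytes'] * 10:
   kbytes  user  kbytes_x10
0    8292   Yui       82920
1    8026  Omar       80260
2    1328   Yui       13280
3    2425   Yui       24250
4    8936  Omar       89360
5    1848  Omar       18480
6    2567   Yui       25670
7     619   Yui        6190
filter rows where user == 'Yui':
   kbytes user  kbytes_x10
0    8292  Yui       82920
2    1328  Yui       13280
3    2425  Yui       24250
6    2567  Yui       25670
7     619  Yui        6190
filter rows where kbytes >= 1328:
   kbytes user  kbytes_x10
0    8292  Yui       82920
2    1328  Yui       13280
3    2425  Yui       24250
6    2567  Yui       25670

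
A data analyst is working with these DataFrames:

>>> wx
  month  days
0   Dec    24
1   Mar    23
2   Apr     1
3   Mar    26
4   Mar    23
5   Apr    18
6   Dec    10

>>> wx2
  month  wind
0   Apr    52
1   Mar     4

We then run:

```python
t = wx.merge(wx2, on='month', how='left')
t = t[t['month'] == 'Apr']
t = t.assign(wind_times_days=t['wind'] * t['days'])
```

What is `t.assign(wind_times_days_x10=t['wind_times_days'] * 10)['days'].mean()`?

merge on 'month' (how='left') → 7 rows:
  month  days  wind
0   Dec    24   NaN
1   Mar    23   4.0
2   Apr     1  52.0
3   Mar    26   4.0
4   Mar    23   4.0
5   Apr    18  52.0
6   Dec    10   NaN
filter rows where month == 'Apr':
  month  days  wind
2   Apr     1  52.0
5   Apr    18  52.0
add column wind_times_days = t['wind'] * t['days']:
  month  days  wind  wind_times_days
2   Apr     1  52.0             52.0
5   Apr    18  52.0            936.0
add column wind_times_days_x10 = t['wind_times_days'] * 10:
  month  days  wind  wind_times_days  wind_times_days_x10
2   Apr     1  52.0             52.0                520.0
5   Apr    18  52.0            936.0               9360.0
mean of column 'days' → 9.5

9.5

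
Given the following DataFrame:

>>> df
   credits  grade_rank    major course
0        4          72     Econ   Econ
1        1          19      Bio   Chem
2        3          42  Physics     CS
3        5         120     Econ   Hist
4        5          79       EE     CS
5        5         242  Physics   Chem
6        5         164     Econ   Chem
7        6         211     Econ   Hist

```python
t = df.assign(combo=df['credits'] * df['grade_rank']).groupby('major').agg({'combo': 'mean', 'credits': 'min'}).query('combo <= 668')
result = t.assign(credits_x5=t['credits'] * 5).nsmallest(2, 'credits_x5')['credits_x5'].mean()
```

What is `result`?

10.0

add column combo = df['credits'] * df['grade_rank']:
   credits  grade_rank    major course  combo
0        4          72     Econ   Econ    288
1        1          19      Bio   Chem     19
2        3          42  Physics     CS    126
3        5         120     Econ   Hist    600
4        5          79       EE     CS    395
5        5         242  Physics   Chem   1210
6        5         164     Econ   Chem    820
7        6         211     Econ   Hist   1266
group by major: mean(combo), min(credits):
         combo  credits
major                  
Bio       19.0        1
EE       395.0        5
Econ     743.5        4
Physics  668.0        3
filter rows where combo <= 668:
         combo  credits
major                  
Bio       19.0        1
EE       395.0        5
Physics  668.0        3
add column credits_x5 = t['credits'] * 5:
         combo  credits  credits_x5
major                              
Bio       19.0        1           5
EE       395.0        5          25
Physics  668.0        3          15
take 2 rows with smallest credits_x5:
         combo  credits  credits_x5
major                              
Bio       19.0        1           5
Physics  668.0        3          15
Taking the mean of column 'credits_x5' gives 10.0.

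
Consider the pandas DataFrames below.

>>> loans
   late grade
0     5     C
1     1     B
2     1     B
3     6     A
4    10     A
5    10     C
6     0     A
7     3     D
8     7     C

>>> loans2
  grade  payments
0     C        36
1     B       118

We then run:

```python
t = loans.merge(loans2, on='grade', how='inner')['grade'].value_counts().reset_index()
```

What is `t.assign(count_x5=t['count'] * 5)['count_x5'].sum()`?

merge on 'grade' (how='inner') → 5 rows:
   late grade  payments
0     5     C        36
1     1     B       118
2     1     B       118
3    10     C        36
4     7     C        36
value_counts of grade:
grade
C    3
B    2
Name: count, dtype: int64
reset_index():
  grade  count
0     C      3
1     B      2
add column count_x5 = t['count'] * 5:
  grade  count  count_x5
0     C      3        15
1     B      2        10
Then the sum of column 'count_x5': 25

25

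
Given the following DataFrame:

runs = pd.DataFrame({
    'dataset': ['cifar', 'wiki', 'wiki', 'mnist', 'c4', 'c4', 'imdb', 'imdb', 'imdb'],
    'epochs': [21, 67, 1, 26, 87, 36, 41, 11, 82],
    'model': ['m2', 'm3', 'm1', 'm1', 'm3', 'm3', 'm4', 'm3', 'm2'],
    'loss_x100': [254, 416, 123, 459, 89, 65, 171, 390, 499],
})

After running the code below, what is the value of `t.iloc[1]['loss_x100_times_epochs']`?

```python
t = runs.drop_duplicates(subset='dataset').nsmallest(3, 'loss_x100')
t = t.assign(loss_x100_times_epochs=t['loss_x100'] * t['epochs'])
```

drop duplicate dataset (keep=first):
  dataset  epochs model  loss_x100
0   cifar      21    m2        254
1    wiki      67    m3        416
3   mnist      26    m1        459
4      c4      87    m3         89
6    imdb      41    m4        171
take 3 rows with smallest loss_x100:
  dataset  epochs model  loss_x100
4      c4      87    m3         89
6    imdb      41    m4        171
0   cifar      21    m2        254
add column loss_x100_times_epochs = t['loss_x100'] * t['epochs']:
  dataset  epochs model  loss_x100  loss_x100_times_epochs
4      c4      87    m3         89                    7743
6    imdb      41    m4        171                    7011
0   cifar      21    m2        254                    5334
Finally, value at position 1, column 'loss_x100_times_epochs' = 7011.

7011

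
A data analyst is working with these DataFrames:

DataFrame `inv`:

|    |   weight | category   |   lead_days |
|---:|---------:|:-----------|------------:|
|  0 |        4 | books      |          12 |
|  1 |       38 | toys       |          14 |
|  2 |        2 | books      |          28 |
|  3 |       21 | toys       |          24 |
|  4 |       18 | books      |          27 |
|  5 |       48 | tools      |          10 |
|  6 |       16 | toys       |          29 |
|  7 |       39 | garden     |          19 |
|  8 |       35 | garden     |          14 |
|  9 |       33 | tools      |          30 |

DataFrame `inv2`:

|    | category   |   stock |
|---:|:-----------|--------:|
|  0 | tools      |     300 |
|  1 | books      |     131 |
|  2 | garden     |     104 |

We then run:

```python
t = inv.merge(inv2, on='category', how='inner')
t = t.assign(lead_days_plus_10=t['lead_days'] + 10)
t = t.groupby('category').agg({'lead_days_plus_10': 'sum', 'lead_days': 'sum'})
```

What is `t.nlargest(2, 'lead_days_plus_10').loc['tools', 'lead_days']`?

merge on 'category' (how='inner') → 7 rows:
   weight category  lead_days  stock
0       4    books         12    131
1       2    books         28    131
2      18    books         27    131
3      48    tools         10    300
4      39   garden         19    104
5      35   garden         14    104
6      33    tools         30    300
add column lead_days_plus_10 = t['lead_days'] + 10:
   weight category  lead_days  stock  lead_days_plus_10
0       4    books         12    131                 22
1       2    books         28    131                 38
2      18    books         27    131                 37
3      48    tools         10    300                 20
4      39   garden         19    104                 29
5      35   garden         14    104                 24
6      33    tools         30    300                 40
group by category: sum(lead_days_plus_10), sum(lead_days):
          lead_days_plus_10  lead_days
category                              
books                    97         67
garden                   53         33
tools                    60         40
take 2 rows with largest lead_days_plus_10:
          lead_days_plus_10  lead_days
category                              
books                    97         67
tools                    60         40
Hence 40.

40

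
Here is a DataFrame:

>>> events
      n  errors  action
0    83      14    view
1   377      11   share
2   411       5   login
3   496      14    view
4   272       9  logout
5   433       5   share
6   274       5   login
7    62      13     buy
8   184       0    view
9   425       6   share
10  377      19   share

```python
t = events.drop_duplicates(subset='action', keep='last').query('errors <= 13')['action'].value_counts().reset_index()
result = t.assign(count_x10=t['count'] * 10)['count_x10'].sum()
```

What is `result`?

drop duplicate action (keep=last):
      n  errors  action
4   272       9  logout
6   274       5   login
7    62      13     buy
8   184       0    view
10  377      19   share
filter rows where errors <= 13:
     n  errors  action
4  272       9  logout
6  274       5   login
7   62      13     buy
8  184       0    view
value_counts of action:
action
logout    1
login     1
buy       1
view      1
Name: count, dtype: int64
reset_index():
   action  count
0  logout      1
1   login      1
2     buy      1
3    view      1
add column count_x10 = t['count'] * 10:
   action  count  count_x10
0  logout      1         10
1   login      1         10
2     buy      1         10
3    view      1         10
Reading off the sum of column 'count_x10', we get 40.

40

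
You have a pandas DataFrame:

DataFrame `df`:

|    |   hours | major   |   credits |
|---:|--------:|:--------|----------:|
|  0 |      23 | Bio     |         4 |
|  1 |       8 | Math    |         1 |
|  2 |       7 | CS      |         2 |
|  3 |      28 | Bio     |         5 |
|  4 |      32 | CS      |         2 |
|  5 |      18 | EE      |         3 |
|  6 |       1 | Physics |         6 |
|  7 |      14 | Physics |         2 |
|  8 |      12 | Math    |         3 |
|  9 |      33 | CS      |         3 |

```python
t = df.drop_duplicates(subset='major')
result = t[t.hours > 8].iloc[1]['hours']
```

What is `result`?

drop duplicate major (keep=first):
   hours    major  credits
0     23      Bio        4
1      8     Math        1
2      7       CS        2
5     18       EE        3
6      1  Physics        6
filter rows where hours > 8:
   hours major  credits
0     23   Bio        4
5     18    EE        3
value at position 1, column 'hours' → 18

18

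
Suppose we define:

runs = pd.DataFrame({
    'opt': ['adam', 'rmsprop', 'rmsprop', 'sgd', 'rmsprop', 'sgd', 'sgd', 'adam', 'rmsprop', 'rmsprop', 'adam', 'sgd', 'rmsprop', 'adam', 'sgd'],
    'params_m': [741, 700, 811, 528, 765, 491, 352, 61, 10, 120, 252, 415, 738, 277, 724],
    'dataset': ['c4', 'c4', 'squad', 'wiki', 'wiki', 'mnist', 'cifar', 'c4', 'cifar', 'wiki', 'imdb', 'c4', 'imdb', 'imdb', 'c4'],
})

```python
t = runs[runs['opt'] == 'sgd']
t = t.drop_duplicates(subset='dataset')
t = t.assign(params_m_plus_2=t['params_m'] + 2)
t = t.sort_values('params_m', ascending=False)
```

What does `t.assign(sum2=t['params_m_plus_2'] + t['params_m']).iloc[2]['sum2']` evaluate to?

filter rows where opt == 'sgd':
    opt  params_m dataset
3   sgd       528    wiki
5   sgd       491   mnist
6   sgd       352   cifar
11  sgd       415      c4
14  sgd       724      c4
drop duplicate dataset (keep=first):
    opt  params_m dataset
3   sgd       528    wiki
5   sgd       491   mnist
6   sgd       352   cifar
11  sgd       415      c4
add column params_m_plus_2 = t['params_m'] + 2:
    opt  params_m dataset  params_m_plus_2
3   sgd       528    wiki              530
5   sgd       491   mnist              493
6   sgd       352   cifar              354
11  sgd       415      c4              417
sort by params_m descending:
    opt  params_m dataset  params_m_plus_2
3   sgd       528    wiki              530
5   sgd       491   mnist              493
11  sgd       415      c4              417
6   sgd       352   cifar              354
add column sum2 = t['params_m_plus_2'] + t['params_m']:
    opt  params_m dataset  params_m_plus_2  sum2
3   sgd       528    wiki              530  1058
5   sgd       491   mnist              493   984
11  sgd       415      c4              417   832
6   sgd       352   cifar              354   706
The value at position 2, column 'sum2' is 832.

832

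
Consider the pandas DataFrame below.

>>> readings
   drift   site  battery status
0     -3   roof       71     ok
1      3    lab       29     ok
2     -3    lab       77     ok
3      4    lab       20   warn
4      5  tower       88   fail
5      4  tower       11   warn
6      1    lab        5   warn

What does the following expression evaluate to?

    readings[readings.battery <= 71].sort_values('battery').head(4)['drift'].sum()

12

filter rows where battery <= 71:
   drift   site  battery status
0     -3   roof       71     ok
1      3    lab       29     ok
3      4    lab       20   warn
5      4  tower       11   warn
6      1    lab        5   warn
sort by battery:
   drift   site  battery status
6      1    lab        5   warn
5      4  tower       11   warn
3      4    lab       20   warn
1      3    lab       29     ok
0     -3   roof       71     ok
take first 4 rows:
   drift   site  battery status
6      1    lab        5   warn
5      4  tower       11   warn
3      4    lab       20   warn
1      3    lab       29     ok
The sum of column 'drift' is 12.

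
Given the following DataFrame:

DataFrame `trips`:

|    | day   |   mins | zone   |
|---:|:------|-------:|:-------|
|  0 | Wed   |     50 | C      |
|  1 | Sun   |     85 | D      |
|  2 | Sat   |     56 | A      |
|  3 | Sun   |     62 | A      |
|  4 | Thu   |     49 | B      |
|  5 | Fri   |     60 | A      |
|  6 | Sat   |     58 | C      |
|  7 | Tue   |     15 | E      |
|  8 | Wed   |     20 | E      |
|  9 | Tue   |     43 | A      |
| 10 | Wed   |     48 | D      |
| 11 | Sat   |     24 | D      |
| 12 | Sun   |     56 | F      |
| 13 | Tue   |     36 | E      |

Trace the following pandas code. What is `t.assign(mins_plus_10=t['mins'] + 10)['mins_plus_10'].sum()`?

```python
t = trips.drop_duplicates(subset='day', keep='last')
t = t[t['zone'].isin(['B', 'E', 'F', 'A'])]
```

241

drop duplicate day (keep=last):
    day  mins zone
4   Thu    49    B
5   Fri    60    A
10  Wed    48    D
11  Sat    24    D
12  Sun    56    F
13  Tue    36    E
filter rows where zone in ['B', 'E', 'F', 'A']:
    day  mins zone
4   Thu    49    B
5   Fri    60    A
12  Sun    56    F
13  Tue    36    E
add column mins_plus_10 = t['mins'] + 10:
    day  mins zone  mins_plus_10
4   Thu    49    B            59
5   Fri    60    A            70
12  Sun    56    F            66
13  Tue    36    E            46
Then the sum of column 'mins_plus_10': 241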